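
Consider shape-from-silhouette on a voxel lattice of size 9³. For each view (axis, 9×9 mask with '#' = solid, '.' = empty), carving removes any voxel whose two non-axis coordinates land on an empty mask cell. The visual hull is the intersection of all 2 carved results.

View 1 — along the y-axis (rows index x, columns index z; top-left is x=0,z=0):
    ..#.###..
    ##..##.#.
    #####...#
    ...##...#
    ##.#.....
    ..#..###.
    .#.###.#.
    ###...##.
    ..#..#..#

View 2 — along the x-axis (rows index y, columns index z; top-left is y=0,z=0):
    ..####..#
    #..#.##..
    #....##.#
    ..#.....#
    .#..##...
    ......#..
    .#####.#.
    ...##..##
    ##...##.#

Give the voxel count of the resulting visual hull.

full grid |V| = 729
[1] y-view keeps 38 columns → grid now 342
[2] x-view keeps 34 columns → grid now 143

143 voxels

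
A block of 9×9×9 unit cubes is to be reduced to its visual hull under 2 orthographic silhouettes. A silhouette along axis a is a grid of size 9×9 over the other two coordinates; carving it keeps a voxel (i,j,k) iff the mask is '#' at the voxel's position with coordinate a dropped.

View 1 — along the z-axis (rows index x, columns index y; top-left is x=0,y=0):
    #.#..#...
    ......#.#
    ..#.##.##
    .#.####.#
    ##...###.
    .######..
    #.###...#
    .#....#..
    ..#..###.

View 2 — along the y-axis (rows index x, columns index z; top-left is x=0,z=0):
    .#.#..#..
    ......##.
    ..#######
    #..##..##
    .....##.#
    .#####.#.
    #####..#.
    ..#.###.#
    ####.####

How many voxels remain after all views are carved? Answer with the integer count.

full grid |V| = 729
V1 z: intersect with XY mask (38 set) -- 342 left
V2 y: intersect with XZ mask (45 set) -- 201 left

voxel count = 201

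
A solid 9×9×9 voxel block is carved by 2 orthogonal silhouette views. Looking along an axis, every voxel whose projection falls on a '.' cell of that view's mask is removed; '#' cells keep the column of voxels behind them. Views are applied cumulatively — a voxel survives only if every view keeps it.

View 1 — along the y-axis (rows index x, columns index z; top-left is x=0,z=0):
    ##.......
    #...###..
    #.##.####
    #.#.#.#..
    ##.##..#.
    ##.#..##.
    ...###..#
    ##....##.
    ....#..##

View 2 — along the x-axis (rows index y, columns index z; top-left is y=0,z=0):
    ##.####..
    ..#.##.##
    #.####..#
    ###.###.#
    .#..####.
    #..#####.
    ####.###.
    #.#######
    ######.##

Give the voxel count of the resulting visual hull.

voxel count = 247

start: 9×9×9 = 729 voxels
[1] y-view keeps 38 columns → grid now 342
[2] x-view keeps 58 columns → grid now 247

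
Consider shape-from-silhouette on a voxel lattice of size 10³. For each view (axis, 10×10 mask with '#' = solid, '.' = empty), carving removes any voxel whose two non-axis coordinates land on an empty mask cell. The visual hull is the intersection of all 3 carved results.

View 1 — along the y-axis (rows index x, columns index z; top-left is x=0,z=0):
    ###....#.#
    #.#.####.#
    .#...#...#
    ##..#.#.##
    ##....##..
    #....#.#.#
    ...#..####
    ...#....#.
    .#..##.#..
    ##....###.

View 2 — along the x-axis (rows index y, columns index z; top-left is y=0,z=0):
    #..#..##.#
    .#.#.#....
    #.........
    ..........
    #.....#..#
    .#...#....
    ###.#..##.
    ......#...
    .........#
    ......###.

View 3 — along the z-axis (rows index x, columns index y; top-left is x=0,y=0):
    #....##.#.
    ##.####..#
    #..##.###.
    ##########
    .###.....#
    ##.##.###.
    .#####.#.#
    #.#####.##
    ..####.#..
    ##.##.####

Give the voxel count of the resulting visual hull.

|visual hull| = 84

full grid |V| = 1000
  1. axis=1 (XZ plane), |mask|=45  ⇒  voxels=450
  2. axis=0 (YZ plane), |mask|=25  ⇒  voxels=126
  3. axis=2 (XY plane), |mask|=66  ⇒  voxels=84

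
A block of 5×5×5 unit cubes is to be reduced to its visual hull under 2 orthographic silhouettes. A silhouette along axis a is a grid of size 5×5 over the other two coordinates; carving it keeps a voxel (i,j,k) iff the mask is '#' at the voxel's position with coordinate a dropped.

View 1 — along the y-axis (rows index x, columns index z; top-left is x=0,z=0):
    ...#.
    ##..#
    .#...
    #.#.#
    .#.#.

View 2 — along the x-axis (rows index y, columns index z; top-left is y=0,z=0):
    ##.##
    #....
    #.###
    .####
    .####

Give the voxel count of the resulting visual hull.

34 voxels

start: 5×5×5 = 125 voxels
after view 1 [y-axis, 10 of 25 cells solid] → remaining = 50
after view 2 [x-axis, 17 of 25 cells solid] → remaining = 34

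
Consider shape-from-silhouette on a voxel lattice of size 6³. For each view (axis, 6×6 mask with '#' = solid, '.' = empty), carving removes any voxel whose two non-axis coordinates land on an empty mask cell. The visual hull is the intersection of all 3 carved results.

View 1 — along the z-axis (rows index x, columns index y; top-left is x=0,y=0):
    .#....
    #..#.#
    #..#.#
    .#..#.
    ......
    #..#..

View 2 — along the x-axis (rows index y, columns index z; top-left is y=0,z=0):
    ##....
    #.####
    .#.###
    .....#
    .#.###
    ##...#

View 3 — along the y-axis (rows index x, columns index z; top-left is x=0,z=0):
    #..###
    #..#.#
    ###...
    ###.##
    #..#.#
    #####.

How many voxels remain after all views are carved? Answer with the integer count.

voxel count = 21

initial block: 6^3 = 216
  1. axis=2 (XY plane), |mask|=11  ⇒  voxels=66
  2. axis=0 (YZ plane), |mask|=19  ⇒  voxels=29
  3. axis=1 (XZ plane), |mask|=23  ⇒  voxels=21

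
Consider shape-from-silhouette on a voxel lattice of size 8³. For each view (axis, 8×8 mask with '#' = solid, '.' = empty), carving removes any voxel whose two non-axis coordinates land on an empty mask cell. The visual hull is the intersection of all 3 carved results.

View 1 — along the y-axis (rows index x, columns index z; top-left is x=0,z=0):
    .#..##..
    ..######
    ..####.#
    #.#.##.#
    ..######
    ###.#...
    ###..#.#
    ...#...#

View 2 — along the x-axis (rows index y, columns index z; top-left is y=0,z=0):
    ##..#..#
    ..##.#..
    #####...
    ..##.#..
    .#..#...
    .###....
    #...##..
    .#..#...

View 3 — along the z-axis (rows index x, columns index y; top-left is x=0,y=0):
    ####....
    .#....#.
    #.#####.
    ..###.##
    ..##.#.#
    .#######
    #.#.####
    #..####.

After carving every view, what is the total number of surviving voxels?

full grid |V| = 512
  1. axis=1 (XZ plane), |mask|=36  ⇒  voxels=288
  2. axis=0 (YZ plane), |mask|=25  ⇒  voxels=118
  3. axis=2 (XY plane), |mask|=39  ⇒  voxels=72

72 voxels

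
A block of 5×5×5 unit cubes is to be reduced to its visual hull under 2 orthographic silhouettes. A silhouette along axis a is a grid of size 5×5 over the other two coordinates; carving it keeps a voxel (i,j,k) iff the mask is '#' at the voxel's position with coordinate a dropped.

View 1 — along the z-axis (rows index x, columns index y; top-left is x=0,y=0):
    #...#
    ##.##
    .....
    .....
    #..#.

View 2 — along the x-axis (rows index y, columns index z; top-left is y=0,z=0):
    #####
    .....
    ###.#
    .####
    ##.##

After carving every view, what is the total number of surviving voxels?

31 voxels

initial block: 5^3 = 125
step 1: project along z, AND mask (8/25) → |grid| = 40
step 2: project along x, AND mask (17/25) → |grid| = 31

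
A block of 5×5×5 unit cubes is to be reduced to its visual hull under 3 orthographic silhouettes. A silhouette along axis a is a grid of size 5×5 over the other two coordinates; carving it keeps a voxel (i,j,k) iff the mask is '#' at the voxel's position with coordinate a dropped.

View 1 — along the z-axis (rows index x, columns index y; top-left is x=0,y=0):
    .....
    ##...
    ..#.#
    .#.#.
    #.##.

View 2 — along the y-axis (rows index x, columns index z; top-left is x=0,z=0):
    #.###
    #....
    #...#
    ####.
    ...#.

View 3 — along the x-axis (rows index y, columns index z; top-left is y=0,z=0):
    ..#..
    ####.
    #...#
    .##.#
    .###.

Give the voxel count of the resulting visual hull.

|visual hull| = 9

start: 5×5×5 = 125 voxels
carve view 1 (along z, XY-mask fill 9/25): 45 voxels remain
carve view 2 (along y, XZ-mask fill 12/25): 17 voxels remain
carve view 3 (along x, YZ-mask fill 13/25): 9 voxels remain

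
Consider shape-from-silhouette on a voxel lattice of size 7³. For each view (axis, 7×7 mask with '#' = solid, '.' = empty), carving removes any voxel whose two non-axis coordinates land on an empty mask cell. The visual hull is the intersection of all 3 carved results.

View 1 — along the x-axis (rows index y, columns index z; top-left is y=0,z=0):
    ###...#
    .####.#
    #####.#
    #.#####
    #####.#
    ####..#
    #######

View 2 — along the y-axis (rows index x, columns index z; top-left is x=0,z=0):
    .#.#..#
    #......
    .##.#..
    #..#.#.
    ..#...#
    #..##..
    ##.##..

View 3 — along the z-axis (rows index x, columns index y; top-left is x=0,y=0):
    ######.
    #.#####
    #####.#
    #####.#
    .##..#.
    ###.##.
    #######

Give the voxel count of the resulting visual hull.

remaining voxels: 90

start: 7×7×7 = 343 voxels
step 1: project along x, AND mask (39/49) → |grid| = 273
step 2: project along y, AND mask (19/49) → |grid| = 111
step 3: project along z, AND mask (39/49) → |grid| = 90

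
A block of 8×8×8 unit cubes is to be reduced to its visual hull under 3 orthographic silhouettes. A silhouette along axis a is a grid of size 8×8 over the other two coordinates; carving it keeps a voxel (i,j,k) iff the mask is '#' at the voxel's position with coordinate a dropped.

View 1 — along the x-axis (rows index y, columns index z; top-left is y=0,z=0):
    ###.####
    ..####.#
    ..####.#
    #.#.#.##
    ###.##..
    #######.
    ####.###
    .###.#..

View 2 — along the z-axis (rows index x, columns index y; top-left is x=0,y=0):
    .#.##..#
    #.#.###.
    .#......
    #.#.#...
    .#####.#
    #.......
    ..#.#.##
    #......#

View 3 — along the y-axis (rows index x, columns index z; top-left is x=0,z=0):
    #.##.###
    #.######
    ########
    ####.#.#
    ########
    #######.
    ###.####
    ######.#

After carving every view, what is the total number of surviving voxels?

full grid |V| = 512
carve view 1 (along x, YZ-mask fill 45/64): 360 voxels remain
carve view 2 (along z, XY-mask fill 26/64): 142 voxels remain
carve view 3 (along y, XZ-mask fill 56/64): 124 voxels remain

|visual hull| = 124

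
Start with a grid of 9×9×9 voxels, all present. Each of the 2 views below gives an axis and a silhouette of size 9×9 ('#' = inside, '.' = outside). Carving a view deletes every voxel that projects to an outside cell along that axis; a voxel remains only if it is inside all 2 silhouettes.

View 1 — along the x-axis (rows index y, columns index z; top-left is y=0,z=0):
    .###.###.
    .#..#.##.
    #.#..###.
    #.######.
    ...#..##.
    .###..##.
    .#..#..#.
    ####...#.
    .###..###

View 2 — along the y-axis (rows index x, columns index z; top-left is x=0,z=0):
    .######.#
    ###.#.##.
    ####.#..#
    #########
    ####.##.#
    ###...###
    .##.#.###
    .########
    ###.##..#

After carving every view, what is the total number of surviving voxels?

remaining voxels: 294

start: 9×9×9 = 729 voxels
step 1: project along x, AND mask (44/81) → |grid| = 396
step 2: project along y, AND mask (61/81) → |grid| = 294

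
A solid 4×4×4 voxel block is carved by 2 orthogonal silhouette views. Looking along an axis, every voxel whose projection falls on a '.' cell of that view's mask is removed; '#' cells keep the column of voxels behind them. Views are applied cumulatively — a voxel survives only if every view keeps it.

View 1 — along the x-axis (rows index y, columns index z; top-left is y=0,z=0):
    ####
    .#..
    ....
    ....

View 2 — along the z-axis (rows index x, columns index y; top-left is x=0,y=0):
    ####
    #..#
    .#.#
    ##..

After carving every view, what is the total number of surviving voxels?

initial block: 4^3 = 64
after view 1 [x-axis, 5 of 16 cells solid] → remaining = 20
after view 2 [z-axis, 10 of 16 cells solid] → remaining = 15

remaining voxels: 15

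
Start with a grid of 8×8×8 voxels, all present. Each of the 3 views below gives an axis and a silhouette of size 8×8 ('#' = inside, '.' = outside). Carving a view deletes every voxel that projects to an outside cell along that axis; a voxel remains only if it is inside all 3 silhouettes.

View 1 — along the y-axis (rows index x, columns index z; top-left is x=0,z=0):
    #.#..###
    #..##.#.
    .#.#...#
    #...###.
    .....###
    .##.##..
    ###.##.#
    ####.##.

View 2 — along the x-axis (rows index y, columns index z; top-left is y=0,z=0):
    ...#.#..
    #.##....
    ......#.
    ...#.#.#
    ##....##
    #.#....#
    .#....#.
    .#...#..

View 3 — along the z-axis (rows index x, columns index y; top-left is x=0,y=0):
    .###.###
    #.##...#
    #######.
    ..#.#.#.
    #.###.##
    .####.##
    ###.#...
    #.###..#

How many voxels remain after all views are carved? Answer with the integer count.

55 voxels

before carving: 512 voxels (8×8×8)
step 1: project along y, AND mask (35/64) → |grid| = 280
step 2: project along x, AND mask (20/64) → |grid| = 89
step 3: project along z, AND mask (41/64) → |grid| = 55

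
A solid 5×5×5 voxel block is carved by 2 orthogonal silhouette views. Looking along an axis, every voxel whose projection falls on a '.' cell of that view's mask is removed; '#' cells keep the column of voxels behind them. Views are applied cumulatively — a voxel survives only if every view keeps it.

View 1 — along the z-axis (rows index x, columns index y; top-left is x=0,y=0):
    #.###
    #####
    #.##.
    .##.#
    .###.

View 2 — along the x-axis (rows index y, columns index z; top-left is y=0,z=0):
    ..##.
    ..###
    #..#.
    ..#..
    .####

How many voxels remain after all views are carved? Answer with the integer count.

41 voxels

initial block: 5^3 = 125
after view 1 [z-axis, 18 of 25 cells solid] → remaining = 90
after view 2 [x-axis, 12 of 25 cells solid] → remaining = 41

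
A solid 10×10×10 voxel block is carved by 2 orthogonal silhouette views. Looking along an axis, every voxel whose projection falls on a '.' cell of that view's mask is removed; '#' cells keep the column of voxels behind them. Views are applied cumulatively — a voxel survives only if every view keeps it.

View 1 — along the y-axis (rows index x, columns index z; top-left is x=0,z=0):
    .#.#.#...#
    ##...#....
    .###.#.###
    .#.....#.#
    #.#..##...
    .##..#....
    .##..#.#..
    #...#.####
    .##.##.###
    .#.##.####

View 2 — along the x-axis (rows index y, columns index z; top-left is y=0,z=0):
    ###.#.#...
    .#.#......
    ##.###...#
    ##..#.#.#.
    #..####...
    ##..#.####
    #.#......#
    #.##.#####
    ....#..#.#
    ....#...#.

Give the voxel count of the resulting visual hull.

|visual hull| = 209

start: 10×10×10 = 1000 voxels
step 1: project along y, AND mask (48/100) → |grid| = 480
step 2: project along x, AND mask (46/100) → |grid| = 209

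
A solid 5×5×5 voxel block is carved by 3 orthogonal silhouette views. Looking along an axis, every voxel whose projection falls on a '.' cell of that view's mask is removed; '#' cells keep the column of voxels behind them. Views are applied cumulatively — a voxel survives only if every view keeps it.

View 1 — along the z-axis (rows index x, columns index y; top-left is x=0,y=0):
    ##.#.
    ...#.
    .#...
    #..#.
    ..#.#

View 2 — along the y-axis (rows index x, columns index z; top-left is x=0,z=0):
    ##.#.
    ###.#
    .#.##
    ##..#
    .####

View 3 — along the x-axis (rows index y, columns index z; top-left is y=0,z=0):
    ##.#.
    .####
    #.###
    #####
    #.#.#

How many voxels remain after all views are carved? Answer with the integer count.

initial block: 5^3 = 125
carve view 1 (along z, XY-mask fill 9/25): 45 voxels remain
carve view 2 (along y, XZ-mask fill 17/25): 30 voxels remain
carve view 3 (along x, YZ-mask fill 19/25): 25 voxels remain

|visual hull| = 25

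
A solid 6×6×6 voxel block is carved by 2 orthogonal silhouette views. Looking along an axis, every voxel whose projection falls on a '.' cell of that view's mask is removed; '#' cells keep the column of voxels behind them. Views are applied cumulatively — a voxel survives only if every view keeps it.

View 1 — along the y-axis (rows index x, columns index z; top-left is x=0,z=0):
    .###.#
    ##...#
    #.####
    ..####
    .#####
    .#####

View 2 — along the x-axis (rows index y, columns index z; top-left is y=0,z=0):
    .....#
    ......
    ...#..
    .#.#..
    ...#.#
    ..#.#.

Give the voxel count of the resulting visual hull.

|visual hull| = 40

full grid |V| = 216
[1] y-view keeps 26 columns → grid now 156
[2] x-view keeps 8 columns → grid now 40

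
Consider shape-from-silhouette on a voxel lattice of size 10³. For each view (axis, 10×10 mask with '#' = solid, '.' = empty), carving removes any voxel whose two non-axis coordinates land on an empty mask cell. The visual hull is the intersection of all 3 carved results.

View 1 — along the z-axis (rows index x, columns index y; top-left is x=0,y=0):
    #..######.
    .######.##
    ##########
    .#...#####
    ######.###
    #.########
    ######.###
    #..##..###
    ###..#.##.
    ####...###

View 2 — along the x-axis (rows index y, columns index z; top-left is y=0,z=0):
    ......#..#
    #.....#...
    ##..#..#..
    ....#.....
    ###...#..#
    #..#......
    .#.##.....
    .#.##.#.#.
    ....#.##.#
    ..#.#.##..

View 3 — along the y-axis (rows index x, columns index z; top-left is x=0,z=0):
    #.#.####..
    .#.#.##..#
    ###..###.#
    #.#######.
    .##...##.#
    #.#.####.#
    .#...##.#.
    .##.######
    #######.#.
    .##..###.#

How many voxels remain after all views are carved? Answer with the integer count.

start: 10×10×10 = 1000 voxels
[1] z-view keeps 77 columns → grid now 770
[2] x-view keeps 32 columns → grid now 249
[3] y-view keeps 64 columns → grid now 158

|visual hull| = 158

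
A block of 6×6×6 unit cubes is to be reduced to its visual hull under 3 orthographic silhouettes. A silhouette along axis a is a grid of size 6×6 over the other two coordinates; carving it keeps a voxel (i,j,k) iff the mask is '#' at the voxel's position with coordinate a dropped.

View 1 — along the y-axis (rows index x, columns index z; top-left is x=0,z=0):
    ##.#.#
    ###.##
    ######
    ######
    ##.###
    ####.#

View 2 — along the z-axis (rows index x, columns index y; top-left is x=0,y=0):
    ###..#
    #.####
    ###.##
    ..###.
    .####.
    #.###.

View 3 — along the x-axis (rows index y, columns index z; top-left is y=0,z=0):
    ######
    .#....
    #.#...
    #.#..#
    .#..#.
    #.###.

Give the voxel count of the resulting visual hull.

62 voxels

full grid |V| = 216
after view 1 [y-axis, 31 of 36 cells solid] → remaining = 186
after view 2 [z-axis, 25 of 36 cells solid] → remaining = 129
after view 3 [x-axis, 18 of 36 cells solid] → remaining = 62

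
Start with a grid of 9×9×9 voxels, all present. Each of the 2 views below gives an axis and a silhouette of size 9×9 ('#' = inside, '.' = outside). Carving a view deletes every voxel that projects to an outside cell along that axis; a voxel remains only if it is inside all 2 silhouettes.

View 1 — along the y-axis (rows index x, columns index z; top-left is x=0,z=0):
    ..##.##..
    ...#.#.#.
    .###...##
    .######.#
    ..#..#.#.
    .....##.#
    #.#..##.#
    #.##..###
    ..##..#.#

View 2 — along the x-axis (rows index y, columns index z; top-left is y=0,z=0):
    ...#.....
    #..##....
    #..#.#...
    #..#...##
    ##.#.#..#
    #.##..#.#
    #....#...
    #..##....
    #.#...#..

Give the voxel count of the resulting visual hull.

full grid |V| = 729
carve view 1 (along y, XZ-mask fill 40/81): 360 voxels remain
carve view 2 (along x, YZ-mask fill 29/81): 128 voxels remain

remaining voxels: 128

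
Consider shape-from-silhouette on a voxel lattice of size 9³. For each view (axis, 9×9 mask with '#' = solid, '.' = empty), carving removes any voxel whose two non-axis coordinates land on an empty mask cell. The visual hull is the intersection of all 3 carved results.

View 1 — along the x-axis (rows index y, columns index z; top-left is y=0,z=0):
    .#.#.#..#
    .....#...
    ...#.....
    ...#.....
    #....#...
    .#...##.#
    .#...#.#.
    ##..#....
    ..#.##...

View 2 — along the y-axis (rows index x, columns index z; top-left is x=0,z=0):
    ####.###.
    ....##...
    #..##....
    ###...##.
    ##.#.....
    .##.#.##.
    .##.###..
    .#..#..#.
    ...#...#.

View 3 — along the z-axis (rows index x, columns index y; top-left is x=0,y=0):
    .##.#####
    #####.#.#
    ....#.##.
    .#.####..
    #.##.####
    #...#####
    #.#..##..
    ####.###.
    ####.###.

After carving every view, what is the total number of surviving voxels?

voxel count = 62

start: 9×9×9 = 729 voxels
carve view 1 (along x, YZ-mask fill 22/81): 198 voxels remain
carve view 2 (along y, XZ-mask fill 35/81): 85 voxels remain
carve view 3 (along z, XY-mask fill 53/81): 62 voxels remain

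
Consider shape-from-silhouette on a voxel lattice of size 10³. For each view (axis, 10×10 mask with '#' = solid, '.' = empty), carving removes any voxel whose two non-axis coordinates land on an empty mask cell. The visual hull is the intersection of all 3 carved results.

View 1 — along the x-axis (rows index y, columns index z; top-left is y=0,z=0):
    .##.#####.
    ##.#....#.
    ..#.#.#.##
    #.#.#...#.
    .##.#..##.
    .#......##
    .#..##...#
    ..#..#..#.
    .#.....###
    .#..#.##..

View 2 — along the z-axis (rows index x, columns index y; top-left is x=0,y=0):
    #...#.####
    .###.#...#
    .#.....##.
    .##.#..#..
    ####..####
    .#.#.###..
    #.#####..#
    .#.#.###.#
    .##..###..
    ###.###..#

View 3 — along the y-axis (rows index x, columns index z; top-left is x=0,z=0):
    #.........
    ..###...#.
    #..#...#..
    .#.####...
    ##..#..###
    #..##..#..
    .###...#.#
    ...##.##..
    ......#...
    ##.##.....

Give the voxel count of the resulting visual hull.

full grid |V| = 1000
step 1: project along x, AND mask (43/100) → |grid| = 430
step 2: project along z, AND mask (56/100) → |grid| = 233
step 3: project along y, AND mask (37/100) → |grid| = 84

voxel count = 84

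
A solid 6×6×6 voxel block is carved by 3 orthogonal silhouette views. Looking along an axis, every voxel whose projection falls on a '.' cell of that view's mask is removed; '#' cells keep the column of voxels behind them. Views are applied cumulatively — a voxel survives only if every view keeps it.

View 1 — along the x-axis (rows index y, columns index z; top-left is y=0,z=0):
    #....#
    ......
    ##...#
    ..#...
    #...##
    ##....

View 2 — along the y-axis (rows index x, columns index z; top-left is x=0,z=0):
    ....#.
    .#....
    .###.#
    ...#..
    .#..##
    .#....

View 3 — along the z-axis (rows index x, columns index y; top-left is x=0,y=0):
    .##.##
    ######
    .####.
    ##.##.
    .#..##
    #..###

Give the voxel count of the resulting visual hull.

|visual hull| = 11

initial block: 6^3 = 216
carve view 1 (along x, YZ-mask fill 11/36): 66 voxels remain
carve view 2 (along y, XZ-mask fill 11/36): 17 voxels remain
carve view 3 (along z, XY-mask fill 25/36): 11 voxels remain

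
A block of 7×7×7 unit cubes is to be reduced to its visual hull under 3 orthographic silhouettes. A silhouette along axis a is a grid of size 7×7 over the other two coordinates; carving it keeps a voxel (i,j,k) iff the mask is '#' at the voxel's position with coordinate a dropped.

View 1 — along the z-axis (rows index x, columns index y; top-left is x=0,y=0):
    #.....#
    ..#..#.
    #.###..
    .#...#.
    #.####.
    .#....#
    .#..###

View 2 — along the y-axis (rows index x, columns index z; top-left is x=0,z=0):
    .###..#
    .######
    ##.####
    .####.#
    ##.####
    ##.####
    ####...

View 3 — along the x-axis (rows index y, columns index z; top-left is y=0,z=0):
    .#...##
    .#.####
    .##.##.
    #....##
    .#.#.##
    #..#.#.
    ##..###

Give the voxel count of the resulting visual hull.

|visual hull| = 62

initial block: 7^3 = 343
  1. axis=2 (XY plane), |mask|=21  ⇒  voxels=147
  2. axis=1 (XZ plane), |mask|=37  ⇒  voxels=112
  3. axis=0 (YZ plane), |mask|=27  ⇒  voxels=62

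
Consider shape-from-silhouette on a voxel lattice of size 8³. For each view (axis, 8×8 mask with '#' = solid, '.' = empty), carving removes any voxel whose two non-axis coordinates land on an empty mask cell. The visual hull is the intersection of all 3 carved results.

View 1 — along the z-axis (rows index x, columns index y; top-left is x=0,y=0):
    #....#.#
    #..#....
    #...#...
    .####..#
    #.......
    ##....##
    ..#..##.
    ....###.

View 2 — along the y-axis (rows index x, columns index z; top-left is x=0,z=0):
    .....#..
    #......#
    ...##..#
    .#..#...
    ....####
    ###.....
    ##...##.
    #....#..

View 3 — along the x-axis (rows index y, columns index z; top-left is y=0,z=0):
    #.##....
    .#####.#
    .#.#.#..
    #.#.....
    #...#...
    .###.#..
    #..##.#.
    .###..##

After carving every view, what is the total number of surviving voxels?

before carving: 512 voxels (8×8×8)
step 1: project along z, AND mask (23/64) → |grid| = 184
step 2: project along y, AND mask (21/64) → |grid| = 57
step 3: project along x, AND mask (29/64) → |grid| = 26

|visual hull| = 26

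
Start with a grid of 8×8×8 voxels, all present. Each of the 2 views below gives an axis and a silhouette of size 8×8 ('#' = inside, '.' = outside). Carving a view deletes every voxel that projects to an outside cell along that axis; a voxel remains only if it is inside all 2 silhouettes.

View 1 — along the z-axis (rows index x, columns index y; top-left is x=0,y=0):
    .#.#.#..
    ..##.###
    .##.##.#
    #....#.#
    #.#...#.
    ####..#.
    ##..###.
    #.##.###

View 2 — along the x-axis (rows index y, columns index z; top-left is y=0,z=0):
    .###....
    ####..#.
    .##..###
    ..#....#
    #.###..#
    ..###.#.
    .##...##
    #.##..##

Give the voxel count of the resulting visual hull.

remaining voxels: 142

full grid |V| = 512
after view 1 [z-axis, 35 of 64 cells solid] → remaining = 280
after view 2 [x-axis, 33 of 64 cells solid] → remaining = 142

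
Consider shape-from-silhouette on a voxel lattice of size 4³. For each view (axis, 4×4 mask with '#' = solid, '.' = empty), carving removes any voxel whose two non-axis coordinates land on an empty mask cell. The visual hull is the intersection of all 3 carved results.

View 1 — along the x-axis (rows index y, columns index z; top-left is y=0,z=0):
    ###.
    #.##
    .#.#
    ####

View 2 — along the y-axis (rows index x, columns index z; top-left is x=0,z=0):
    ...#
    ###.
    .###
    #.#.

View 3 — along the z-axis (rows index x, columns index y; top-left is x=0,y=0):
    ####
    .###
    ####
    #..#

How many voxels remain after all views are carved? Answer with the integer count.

before carving: 64 voxels (4×4×4)
V1 x: intersect with YZ mask (12 set) -- 48 left
V2 y: intersect with XZ mask (9 set) -- 27 left
V3 z: intersect with XY mask (13 set) -- 22 left

voxel count = 22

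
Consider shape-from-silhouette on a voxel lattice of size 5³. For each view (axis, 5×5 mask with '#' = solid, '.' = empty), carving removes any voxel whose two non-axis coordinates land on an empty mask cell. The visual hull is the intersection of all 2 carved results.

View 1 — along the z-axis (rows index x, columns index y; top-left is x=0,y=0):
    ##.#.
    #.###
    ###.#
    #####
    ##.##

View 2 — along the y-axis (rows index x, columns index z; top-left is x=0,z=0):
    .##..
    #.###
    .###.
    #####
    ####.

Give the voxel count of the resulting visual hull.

voxel count = 75

start: 5×5×5 = 125 voxels
[1] z-view keeps 20 columns → grid now 100
[2] y-view keeps 18 columns → grid now 75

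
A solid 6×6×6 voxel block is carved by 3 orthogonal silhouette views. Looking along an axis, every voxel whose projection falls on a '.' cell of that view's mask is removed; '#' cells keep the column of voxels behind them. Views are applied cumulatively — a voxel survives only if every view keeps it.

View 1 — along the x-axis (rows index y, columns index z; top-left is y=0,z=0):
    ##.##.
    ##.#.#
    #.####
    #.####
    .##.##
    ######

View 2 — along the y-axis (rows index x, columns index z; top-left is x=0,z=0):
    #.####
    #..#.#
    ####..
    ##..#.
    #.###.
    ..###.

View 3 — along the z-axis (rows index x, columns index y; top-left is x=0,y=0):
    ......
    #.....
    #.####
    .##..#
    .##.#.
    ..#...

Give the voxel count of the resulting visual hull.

35 voxels

start: 6×6×6 = 216 voxels
V1 x: intersect with YZ mask (28 set) -- 168 left
V2 y: intersect with XZ mask (22 set) -- 104 left
V3 z: intersect with XY mask (13 set) -- 35 left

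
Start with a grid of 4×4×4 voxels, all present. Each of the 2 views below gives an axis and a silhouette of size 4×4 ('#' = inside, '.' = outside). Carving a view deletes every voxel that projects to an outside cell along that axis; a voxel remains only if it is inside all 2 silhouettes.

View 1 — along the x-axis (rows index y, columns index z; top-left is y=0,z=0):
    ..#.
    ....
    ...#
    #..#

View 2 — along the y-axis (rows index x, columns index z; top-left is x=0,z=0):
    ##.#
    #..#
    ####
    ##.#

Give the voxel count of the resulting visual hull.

|visual hull| = 13

full grid |V| = 64
  1. axis=0 (YZ plane), |mask|=4  ⇒  voxels=16
  2. axis=1 (XZ plane), |mask|=12  ⇒  voxels=13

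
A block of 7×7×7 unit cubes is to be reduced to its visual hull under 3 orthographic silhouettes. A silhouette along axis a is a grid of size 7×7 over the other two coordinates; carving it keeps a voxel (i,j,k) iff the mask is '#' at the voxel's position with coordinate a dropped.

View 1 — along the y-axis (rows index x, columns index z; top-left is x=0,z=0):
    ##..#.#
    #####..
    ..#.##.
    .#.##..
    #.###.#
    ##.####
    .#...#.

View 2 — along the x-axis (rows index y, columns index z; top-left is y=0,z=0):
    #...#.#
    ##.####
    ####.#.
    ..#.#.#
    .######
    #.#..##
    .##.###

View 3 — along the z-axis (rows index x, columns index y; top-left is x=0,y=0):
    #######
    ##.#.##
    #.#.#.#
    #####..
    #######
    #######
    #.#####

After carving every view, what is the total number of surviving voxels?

initial block: 7^3 = 343
[1] y-view keeps 28 columns → grid now 196
[2] x-view keeps 32 columns → grid now 126
[3] z-view keeps 41 columns → grid now 108

|visual hull| = 108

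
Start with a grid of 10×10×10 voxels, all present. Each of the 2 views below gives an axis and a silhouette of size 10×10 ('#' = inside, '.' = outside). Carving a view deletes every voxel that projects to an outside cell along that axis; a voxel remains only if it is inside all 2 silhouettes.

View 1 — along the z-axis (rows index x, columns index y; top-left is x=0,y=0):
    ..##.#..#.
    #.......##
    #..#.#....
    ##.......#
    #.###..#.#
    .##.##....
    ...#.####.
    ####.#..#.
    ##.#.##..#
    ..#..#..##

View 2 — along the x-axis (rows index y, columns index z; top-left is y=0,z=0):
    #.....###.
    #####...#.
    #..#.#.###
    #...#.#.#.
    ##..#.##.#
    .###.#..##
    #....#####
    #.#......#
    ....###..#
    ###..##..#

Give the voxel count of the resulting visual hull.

remaining voxels: 224

start: 10×10×10 = 1000 voxels
step 1: project along z, AND mask (44/100) → |grid| = 440
step 2: project along x, AND mask (51/100) → |grid| = 224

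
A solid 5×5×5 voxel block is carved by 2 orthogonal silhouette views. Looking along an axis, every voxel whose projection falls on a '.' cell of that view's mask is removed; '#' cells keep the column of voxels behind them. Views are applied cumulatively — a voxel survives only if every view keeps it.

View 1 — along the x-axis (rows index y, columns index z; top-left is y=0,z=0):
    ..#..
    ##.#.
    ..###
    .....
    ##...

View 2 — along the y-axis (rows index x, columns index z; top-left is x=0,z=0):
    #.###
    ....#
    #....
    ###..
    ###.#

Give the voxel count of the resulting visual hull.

remaining voxels: 23

full grid |V| = 125
V1 x: intersect with YZ mask (9 set) -- 45 left
V2 y: intersect with XZ mask (13 set) -- 23 left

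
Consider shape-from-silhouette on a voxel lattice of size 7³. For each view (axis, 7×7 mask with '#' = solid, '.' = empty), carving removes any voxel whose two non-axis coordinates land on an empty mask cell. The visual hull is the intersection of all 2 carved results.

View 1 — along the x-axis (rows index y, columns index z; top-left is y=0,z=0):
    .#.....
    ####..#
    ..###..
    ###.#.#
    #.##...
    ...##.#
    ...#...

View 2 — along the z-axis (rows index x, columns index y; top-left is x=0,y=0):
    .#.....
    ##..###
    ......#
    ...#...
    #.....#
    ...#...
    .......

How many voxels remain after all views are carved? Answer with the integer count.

voxel count = 31

before carving: 343 voxels (7×7×7)
carve view 1 (along x, YZ-mask fill 21/49): 147 voxels remain
carve view 2 (along z, XY-mask fill 11/49): 31 voxels remain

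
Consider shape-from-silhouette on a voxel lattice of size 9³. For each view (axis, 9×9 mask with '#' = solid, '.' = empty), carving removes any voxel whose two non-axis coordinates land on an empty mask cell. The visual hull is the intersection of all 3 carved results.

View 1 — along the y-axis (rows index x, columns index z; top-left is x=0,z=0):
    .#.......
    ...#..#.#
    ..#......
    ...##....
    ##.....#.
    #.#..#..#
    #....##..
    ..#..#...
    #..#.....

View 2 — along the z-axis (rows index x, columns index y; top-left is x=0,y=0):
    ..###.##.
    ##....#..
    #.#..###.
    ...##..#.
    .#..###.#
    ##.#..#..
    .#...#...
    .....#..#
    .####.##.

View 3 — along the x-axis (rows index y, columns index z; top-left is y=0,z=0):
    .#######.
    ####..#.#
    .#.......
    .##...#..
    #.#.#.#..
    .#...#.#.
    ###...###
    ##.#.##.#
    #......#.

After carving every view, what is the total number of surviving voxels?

|visual hull| = 44

initial block: 9^3 = 729
  1. axis=1 (XZ plane), |mask|=21  ⇒  voxels=189
  2. axis=2 (XY plane), |mask|=35  ⇒  voxels=78
  3. axis=0 (YZ plane), |mask|=38  ⇒  voxels=44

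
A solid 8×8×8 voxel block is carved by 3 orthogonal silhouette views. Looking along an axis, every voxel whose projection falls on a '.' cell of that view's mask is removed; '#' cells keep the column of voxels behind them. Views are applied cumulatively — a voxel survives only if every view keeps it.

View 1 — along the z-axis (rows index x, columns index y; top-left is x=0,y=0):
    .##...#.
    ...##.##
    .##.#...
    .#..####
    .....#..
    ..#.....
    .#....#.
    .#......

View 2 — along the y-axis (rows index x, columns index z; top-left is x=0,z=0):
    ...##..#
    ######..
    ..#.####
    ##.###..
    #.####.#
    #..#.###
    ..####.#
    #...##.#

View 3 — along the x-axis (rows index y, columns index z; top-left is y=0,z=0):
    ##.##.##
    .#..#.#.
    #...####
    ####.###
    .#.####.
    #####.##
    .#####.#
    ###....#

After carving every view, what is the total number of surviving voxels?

remaining voxels: 64

full grid |V| = 512
  1. axis=2 (XY plane), |mask|=20  ⇒  voxels=160
  2. axis=1 (XZ plane), |mask|=39  ⇒  voxels=98
  3. axis=0 (YZ plane), |mask|=43  ⇒  voxels=64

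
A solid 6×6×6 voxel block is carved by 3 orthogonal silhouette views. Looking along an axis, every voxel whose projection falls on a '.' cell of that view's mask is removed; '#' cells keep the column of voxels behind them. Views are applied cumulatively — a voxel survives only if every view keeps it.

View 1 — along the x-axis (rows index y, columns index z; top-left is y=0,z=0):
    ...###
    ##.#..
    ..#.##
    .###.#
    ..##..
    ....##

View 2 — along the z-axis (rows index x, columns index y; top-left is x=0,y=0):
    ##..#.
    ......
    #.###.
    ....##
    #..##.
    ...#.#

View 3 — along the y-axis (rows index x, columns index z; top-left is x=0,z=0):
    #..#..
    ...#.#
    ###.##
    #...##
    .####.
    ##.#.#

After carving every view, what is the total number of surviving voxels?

|visual hull| = 26

initial block: 6^3 = 216
after view 1 [x-axis, 17 of 36 cells solid] → remaining = 102
after view 2 [z-axis, 14 of 36 cells solid] → remaining = 39
after view 3 [y-axis, 20 of 36 cells solid] → remaining = 26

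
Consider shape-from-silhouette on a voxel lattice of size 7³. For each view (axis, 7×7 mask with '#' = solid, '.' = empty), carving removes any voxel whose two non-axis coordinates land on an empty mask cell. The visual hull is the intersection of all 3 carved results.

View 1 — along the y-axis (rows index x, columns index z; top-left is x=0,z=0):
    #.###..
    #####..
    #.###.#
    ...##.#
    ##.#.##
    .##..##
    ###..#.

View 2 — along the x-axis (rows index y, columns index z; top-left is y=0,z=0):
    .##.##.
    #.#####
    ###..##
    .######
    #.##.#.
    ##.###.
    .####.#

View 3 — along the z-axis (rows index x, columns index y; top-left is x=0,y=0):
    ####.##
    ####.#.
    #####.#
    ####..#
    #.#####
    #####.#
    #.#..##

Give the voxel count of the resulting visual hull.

start: 7×7×7 = 343 voxels
step 1: project along y, AND mask (30/49) → |grid| = 210
step 2: project along x, AND mask (35/49) → |grid| = 149
step 3: project along z, AND mask (38/49) → |grid| = 118

voxel count = 118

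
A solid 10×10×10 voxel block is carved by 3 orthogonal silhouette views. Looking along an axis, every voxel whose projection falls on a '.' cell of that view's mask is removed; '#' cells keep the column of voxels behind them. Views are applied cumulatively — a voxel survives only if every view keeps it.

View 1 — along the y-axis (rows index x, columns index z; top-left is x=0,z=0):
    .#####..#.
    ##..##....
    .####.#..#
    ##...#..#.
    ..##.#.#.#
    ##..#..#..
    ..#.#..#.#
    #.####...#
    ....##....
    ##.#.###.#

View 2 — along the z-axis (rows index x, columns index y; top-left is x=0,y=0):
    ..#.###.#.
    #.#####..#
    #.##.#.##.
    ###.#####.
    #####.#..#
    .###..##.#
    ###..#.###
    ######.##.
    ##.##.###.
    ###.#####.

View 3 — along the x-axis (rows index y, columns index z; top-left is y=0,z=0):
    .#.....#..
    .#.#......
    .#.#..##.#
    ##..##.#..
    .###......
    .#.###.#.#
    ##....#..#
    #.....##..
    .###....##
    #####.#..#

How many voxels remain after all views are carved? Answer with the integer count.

139 voxels

before carving: 1000 voxels (10×10×10)
V1 y: intersect with XZ mask (48 set) -- 480 left
V2 z: intersect with XY mask (69 set) -- 331 left
V3 x: intersect with YZ mask (42 set) -- 139 left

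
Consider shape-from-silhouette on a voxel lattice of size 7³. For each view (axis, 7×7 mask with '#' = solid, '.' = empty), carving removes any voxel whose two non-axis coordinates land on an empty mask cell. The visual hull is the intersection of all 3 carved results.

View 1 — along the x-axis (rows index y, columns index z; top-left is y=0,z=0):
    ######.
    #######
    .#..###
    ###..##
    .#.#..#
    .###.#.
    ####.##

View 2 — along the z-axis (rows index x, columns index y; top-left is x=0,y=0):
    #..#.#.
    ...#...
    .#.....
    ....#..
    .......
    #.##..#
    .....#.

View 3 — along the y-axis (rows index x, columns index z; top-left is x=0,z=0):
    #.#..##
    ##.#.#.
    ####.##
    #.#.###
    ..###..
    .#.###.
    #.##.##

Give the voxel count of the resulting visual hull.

voxel count = 34

initial block: 7^3 = 343
  1. axis=0 (YZ plane), |mask|=35  ⇒  voxels=245
  2. axis=2 (XY plane), |mask|=11  ⇒  voxels=55
  3. axis=1 (XZ plane), |mask|=31  ⇒  voxels=34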